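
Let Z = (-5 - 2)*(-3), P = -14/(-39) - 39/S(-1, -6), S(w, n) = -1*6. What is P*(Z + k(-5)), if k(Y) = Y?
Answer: 4280/39 ≈ 109.74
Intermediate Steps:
S(w, n) = -6
P = 535/78 (P = -14/(-39) - 39/(-6) = -14*(-1/39) - 39*(-⅙) = 14/39 + 13/2 = 535/78 ≈ 6.8590)
Z = 21 (Z = -7*(-3) = 21)
P*(Z + k(-5)) = 535*(21 - 5)/78 = (535/78)*16 = 4280/39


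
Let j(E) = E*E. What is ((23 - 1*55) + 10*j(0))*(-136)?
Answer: 4352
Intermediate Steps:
j(E) = E²
((23 - 1*55) + 10*j(0))*(-136) = ((23 - 1*55) + 10*0²)*(-136) = ((23 - 55) + 10*0)*(-136) = (-32 + 0)*(-136) = -32*(-136) = 4352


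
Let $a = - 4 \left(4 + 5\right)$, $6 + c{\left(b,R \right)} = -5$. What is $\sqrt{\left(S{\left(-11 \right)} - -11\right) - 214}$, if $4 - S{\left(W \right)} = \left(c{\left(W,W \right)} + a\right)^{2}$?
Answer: $2 i \sqrt{602} \approx 49.071 i$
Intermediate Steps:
$c{\left(b,R \right)} = -11$ ($c{\left(b,R \right)} = -6 - 5 = -11$)
$a = -36$ ($a = \left(-4\right) 9 = -36$)
$S{\left(W \right)} = -2205$ ($S{\left(W \right)} = 4 - \left(-11 - 36\right)^{2} = 4 - \left(-47\right)^{2} = 4 - 2209 = -2205$)
$\sqrt{\left(S{\left(-11 \right)} - -11\right) - 214} = \sqrt{\left(-2205 - -11\right) - 214} = \sqrt{\left(-2205 + 11\right) - 214} = \sqrt{-2194 - 214} = \sqrt{-2408} = 2 i \sqrt{602}$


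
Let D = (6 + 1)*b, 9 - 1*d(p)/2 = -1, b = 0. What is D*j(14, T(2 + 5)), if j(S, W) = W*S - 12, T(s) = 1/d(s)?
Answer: 0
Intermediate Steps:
d(p) = 20 (d(p) = 18 - 2*(-1) = 18 + 2 = 20)
T(s) = 1/20
j(S, W) = -12 + S*W (j(S, W) = S*W - 12 = -12 + S*W)
D = 0 (D = (6 + 1)*0 = 7*0 = 0)
D*j(14, T(2 + 5)) = 0*(-12 + 14*(1/20)) = 0*(-12 + 7/10) = 0*(-113/10) = 0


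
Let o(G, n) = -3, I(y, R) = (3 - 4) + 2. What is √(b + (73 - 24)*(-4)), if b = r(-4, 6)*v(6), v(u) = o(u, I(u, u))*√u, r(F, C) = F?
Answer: 2*√(-49 + 3*√6) ≈ 12.908*I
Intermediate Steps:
I(y, R) = 1 (I(y, R) = -1 + 2 = 1)
v(u) = -3*√u
b = 12*√6 (b = -(-12)*√6 = 12*√6 ≈ 29.394)
√(b + (73 - 24)*(-4)) = √(12*√6 + (73 - 24)*(-4)) = √(12*√6 + 49*(-4)) = √(12*√6 - 196) = √(-196 + 12*√6)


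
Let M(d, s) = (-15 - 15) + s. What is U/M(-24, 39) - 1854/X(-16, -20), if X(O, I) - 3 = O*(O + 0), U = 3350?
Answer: 850964/2331 ≈ 365.06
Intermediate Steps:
X(O, I) = 3 + O² (X(O, I) = 3 + O*(O + 0) = 3 + O*O = 3 + O²)
M(d, s) = -30 + s
U/M(-24, 39) - 1854/X(-16, -20) = 3350/(-30 + 39) - 1854/(3 + (-16)²) = 3350/9 - 1854/(3 + 256) = 3350*(⅑) - 1854/259 = 3350/9 - 1854*1/259 = 3350/9 - 1854/259 = 850964/2331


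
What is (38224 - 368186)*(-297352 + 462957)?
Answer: -54643357010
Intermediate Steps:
(38224 - 368186)*(-297352 + 462957) = -329962*165605 = -54643357010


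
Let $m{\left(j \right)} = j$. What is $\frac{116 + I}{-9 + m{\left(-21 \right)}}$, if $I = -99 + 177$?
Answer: $- \frac{97}{15} \approx -6.4667$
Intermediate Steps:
$I = 78$
$\frac{116 + I}{-9 + m{\left(-21 \right)}} = \frac{116 + 78}{-9 - 21} = \frac{194}{-30} = 194 \left(- \frac{1}{30}\right) = - \frac{97}{15}$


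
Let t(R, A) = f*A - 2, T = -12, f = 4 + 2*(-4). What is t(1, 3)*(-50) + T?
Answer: 688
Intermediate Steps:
f = -4 (f = 4 - 8 = -4)
t(R, A) = -2 - 4*A (t(R, A) = -4*A - 2 = -2 - 4*A)
t(1, 3)*(-50) + T = (-2 - 4*3)*(-50) - 12 = (-2 - 12)*(-50) - 12 = -14*(-50) - 12 = 700 - 12 = 688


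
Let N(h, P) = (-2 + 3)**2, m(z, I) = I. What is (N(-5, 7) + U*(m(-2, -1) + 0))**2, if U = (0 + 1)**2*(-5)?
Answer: 36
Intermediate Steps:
N(h, P) = 1 (N(h, P) = 1**2 = 1)
U = -5 (U = 1**2*(-5) = 1*(-5) = -5)
(N(-5, 7) + U*(m(-2, -1) + 0))**2 = (1 - 5*(-1 + 0))**2 = (1 - 5*(-1))**2 = (1 + 5)**2 = 6**2 = 36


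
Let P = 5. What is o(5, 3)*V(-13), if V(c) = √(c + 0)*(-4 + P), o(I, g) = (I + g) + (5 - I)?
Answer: 8*I*√13 ≈ 28.844*I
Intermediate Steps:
o(I, g) = 5 + g
V(c) = √c (V(c) = √(c + 0)*(-4 + 5) = √c*1 = √c)
o(5, 3)*V(-13) = (5 + 3)*√(-13) = 8*(I*√13) = 8*I*√13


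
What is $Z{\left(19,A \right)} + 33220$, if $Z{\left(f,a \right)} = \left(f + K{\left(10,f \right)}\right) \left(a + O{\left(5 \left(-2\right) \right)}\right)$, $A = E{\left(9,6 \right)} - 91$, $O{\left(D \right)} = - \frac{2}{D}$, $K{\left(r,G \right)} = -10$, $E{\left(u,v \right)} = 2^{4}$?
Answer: $\frac{162734}{5} \approx 32547.0$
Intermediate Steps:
$E{\left(u,v \right)} = 16$
$A = -75$ ($A = 16 - 91 = -75$)
$Z{\left(f,a \right)} = \left(-10 + f\right) \left(\frac{1}{5} + a\right)$ ($Z{\left(f,a \right)} = \left(f - 10\right) \left(a - \frac{2}{5 \left(-2\right)}\right) = \left(-10 + f\right) \left(a - \frac{2}{-10}\right) = \left(-10 + f\right) \left(a - - \frac{1}{5}\right) = \left(-10 + f\right) \left(a + \frac{1}{5}\right) = \left(-10 + f\right) \left(\frac{1}{5} + a\right)$)
$Z{\left(19,A \right)} + 33220 = \left(-2 - -750 + \frac{1}{5} \cdot 19 - 1425\right) + 33220 = \left(-2 + 750 + \frac{19}{5} - 1425\right) + 33220 = - \frac{3366}{5} + 33220 = \frac{162734}{5}$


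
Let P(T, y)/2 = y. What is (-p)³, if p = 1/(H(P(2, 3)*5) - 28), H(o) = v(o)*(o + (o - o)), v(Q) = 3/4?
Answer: 8/1331 ≈ 0.0060105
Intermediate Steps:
P(T, y) = 2*y
v(Q) = ¾ (v(Q) = 3*(¼) = ¾)
H(o) = 3*o/4 (H(o) = 3*(o + (o - o))/4 = 3*(o + 0)/4 = 3*o/4)
p = -2/11 (p = 1/(3*((2*3)*5)/4 - 28) = 1/(3*(6*5)/4 - 28) = 1/((¾)*30 - 28) = 1/(45/2 - 28) = 1/(-11/2) = -2/11 ≈ -0.18182)
(-p)³ = (-1*(-2/11))³ = (2/11)³ = 8/1331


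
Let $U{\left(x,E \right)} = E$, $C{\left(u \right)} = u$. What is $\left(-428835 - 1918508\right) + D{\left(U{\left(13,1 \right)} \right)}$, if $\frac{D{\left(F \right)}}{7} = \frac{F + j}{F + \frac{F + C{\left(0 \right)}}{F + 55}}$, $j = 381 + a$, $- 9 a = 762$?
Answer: $- \frac{401045989}{171} \approx -2.3453 \cdot 10^{6}$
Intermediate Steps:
$a = - \frac{254}{3}$ ($a = \left(- \frac{1}{9}\right) 762 = - \frac{254}{3} \approx -84.667$)
$j = \frac{889}{3}$ ($j = 381 - \frac{254}{3} = \frac{889}{3} \approx 296.33$)
$D{\left(F \right)} = \frac{7 \left(\frac{889}{3} + F\right)}{F + \frac{F}{55 + F}}$ ($D{\left(F \right)} = 7 \frac{F + \frac{889}{3}}{F + \frac{F + 0}{F + 55}} = 7 \frac{\frac{889}{3} + F}{F + \frac{F}{55 + F}} = \frac{7 \left(\frac{889}{3} + F\right)}{F + \frac{F}{55 + F}}$)
$\left(-428835 - 1918508\right) + D{\left(U{\left(13,1 \right)} \right)} = \left(-428835 - 1918508\right) + \frac{7 \left(48895 + 3 \cdot 1^{2} + 1054 \cdot 1\right)}{3 \cdot 1 \left(56 + 1\right)} = \left(-428835 - 1918508\right) + \frac{7}{3} \cdot 1 \cdot \frac{1}{57} \left(48895 + 3 \cdot 1 + 1054\right) = -2347343 + \frac{7}{3} \cdot 1 \cdot \frac{1}{57} \left(48895 + 3 + 1054\right) = -2347343 + \frac{7}{3} \cdot 1 \cdot \frac{1}{57} \cdot 49952 = -2347343 + \frac{349664}{171} = - \frac{401045989}{171}$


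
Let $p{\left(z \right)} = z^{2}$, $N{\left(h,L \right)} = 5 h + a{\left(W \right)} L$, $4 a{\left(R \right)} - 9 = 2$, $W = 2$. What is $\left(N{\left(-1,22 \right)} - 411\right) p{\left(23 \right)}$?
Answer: $- \frac{376119}{2} \approx -1.8806 \cdot 10^{5}$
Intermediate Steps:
$a{\left(R \right)} = \frac{11}{4}$ ($a{\left(R \right)} = \frac{9}{4} + \frac{1}{4} \cdot 2 = \frac{9}{4} + \frac{1}{2} = \frac{11}{4}$)
$N{\left(h,L \right)} = 5 h + \frac{11 L}{4}$
$\left(N{\left(-1,22 \right)} - 411\right) p{\left(23 \right)} = \left(\left(5 \left(-1\right) + \frac{11}{4} \cdot 22\right) - 411\right) 23^{2} = \left(\left(-5 + \frac{121}{2}\right) - 411\right) 529 = \left(\frac{111}{2} - 411\right) 529 = \left(- \frac{711}{2}\right) 529 = - \frac{376119}{2}$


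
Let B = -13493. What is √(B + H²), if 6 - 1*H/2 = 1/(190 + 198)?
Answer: I*√502407619/194 ≈ 115.54*I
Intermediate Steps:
H = 2327/194 (H = 12 - 2/(190 + 198) = 12 - 2/388 = 12 - 2*1/388 = 12 - 1/194 = 2327/194 ≈ 11.995)
√(B + H²) = √(-13493 + (2327/194)²) = √(-13493 + 5414929/37636) = √(-502407619/37636) = I*√502407619/194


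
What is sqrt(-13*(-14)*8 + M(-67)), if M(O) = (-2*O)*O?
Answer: I*sqrt(7522) ≈ 86.729*I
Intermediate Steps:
M(O) = -2*O**2
sqrt(-13*(-14)*8 + M(-67)) = sqrt(-13*(-14)*8 - 2*(-67)**2) = sqrt(182*8 - 2*4489) = sqrt(1456 - 8978) = sqrt(-7522) = I*sqrt(7522)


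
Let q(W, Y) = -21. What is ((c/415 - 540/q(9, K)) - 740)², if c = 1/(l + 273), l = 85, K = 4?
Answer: 551826112100100049/1081579200100 ≈ 5.1020e+5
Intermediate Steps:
c = 1/358 (c = 1/(85 + 273) = 1/358 ≈ 0.0027933)
((c/415 - 540/q(9, K)) - 740)² = (((1/358)/415 - 540/(-21)) - 740)² = (((1/358)*(1/415) - 540*(-1/21)) - 740)² = ((1/148570 + 180/7) - 740)² = (26742607/1039990 - 740)² = (-742849993/1039990)² = 551826112100100049/1081579200100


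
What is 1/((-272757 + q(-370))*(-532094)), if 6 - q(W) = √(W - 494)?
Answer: 90917/13194708956137770 - 2*I*√6/6597354478068885 ≈ 6.8904e-12 - 7.4257e-16*I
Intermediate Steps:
q(W) = 6 - √(-494 + W) (q(W) = 6 - √(W - 494) = 6 - √(-494 + W))
1/((-272757 + q(-370))*(-532094)) = 1/(-272757 + (6 - √(-494 - 370))*(-532094)) = -1/532094/(-272757 + (6 - √(-864))) = -1/532094/(-272757 + (6 - 12*I*√6)) = -1/532094/(-272751 - 12*I*√6) = -1/(532094*(-272751 - 12*I*√6))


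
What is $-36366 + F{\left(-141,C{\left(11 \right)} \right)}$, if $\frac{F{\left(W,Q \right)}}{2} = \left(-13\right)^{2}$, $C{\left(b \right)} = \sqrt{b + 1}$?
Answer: $-36028$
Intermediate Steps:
$C{\left(b \right)} = \sqrt{1 + b}$
$F{\left(W,Q \right)} = 338$ ($F{\left(W,Q \right)} = 2 \left(-13\right)^{2} = 2 \cdot 169 = 338$)
$-36366 + F{\left(-141,C{\left(11 \right)} \right)} = -36366 + 338 = -36028$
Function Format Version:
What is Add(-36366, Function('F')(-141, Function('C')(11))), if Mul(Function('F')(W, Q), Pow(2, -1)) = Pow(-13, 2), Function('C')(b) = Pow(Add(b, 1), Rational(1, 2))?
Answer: -36028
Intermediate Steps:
Function('C')(b) = Pow(Add(1, b), Rational(1, 2))
Function('F')(W, Q) = 338 (Function('F')(W, Q) = Mul(2, Pow(-13, 2)) = Mul(2, 169) = 338)
Add(-36366, Function('F')(-141, Function('C')(11))) = Add(-36366, 338) = -36028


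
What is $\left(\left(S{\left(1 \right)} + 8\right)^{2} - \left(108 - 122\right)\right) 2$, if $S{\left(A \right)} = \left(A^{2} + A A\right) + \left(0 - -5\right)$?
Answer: $478$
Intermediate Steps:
$S{\left(A \right)} = 5 + 2 A^{2}$ ($S{\left(A \right)} = \left(A^{2} + A^{2}\right) + \left(0 + 5\right) = 2 A^{2} + 5 = 5 + 2 A^{2}$)
$\left(\left(S{\left(1 \right)} + 8\right)^{2} - \left(108 - 122\right)\right) 2 = \left(\left(\left(5 + 2 \cdot 1^{2}\right) + 8\right)^{2} - \left(108 - 122\right)\right) 2 = \left(\left(\left(5 + 2 \cdot 1\right) + 8\right)^{2} - -14\right) 2 = \left(\left(\left(5 + 2\right) + 8\right)^{2} + 14\right) 2 = \left(\left(7 + 8\right)^{2} + 14\right) 2 = \left(15^{2} + 14\right) 2 = \left(225 + 14\right) 2 = 239 \cdot 2 = 478$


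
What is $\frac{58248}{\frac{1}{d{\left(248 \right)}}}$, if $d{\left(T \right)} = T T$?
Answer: $3582484992$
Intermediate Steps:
$d{\left(T \right)} = T^{2}$
$\frac{58248}{\frac{1}{d{\left(248 \right)}}} = \frac{58248}{\frac{1}{248^{2}}} = \frac{58248}{\frac{1}{61504}} = 58248 \frac{1}{\frac{1}{61504}} = 58248 \cdot 61504 = 3582484992$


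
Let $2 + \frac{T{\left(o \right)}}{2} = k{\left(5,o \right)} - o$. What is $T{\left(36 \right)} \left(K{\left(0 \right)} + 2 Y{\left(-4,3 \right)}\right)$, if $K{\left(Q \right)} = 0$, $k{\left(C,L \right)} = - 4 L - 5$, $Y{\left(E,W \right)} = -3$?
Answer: $2244$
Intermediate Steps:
$k{\left(C,L \right)} = -5 - 4 L$
$T{\left(o \right)} = -14 - 10 o$ ($T{\left(o \right)} = -4 + 2 \left(\left(-5 - 4 o\right) - o\right) = -4 + 2 \left(-5 - 5 o\right) = -4 - \left(10 + 10 o\right) = -14 - 10 o$)
$T{\left(36 \right)} \left(K{\left(0 \right)} + 2 Y{\left(-4,3 \right)}\right) = \left(-14 - 360\right) \left(0 + 2 \left(-3\right)\right) = \left(-14 - 360\right) \left(0 - 6\right) = \left(-374\right) \left(-6\right) = 2244$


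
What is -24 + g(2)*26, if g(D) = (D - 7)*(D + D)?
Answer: -544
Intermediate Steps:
g(D) = 2*D*(-7 + D) (g(D) = (-7 + D)*(2*D) = 2*D*(-7 + D))
-24 + g(2)*26 = -24 + (2*2*(-7 + 2))*26 = -24 + (2*2*(-5))*26 = -24 - 20*26 = -24 - 520 = -544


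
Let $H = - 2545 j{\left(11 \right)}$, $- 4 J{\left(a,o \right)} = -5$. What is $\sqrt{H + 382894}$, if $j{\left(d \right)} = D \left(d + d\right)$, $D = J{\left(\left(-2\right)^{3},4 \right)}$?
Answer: $\frac{\sqrt{1251626}}{2} \approx 559.38$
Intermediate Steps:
$J{\left(a,o \right)} = \frac{5}{4}$ ($J{\left(a,o \right)} = \left(- \frac{1}{4}\right) \left(-5\right) = \frac{5}{4}$)
$D = \frac{5}{4} \approx 1.25$
$j{\left(d \right)} = \frac{5 d}{2}$ ($j{\left(d \right)} = \frac{5 \left(d + d\right)}{4} = \frac{5 \cdot 2 d}{4} = \frac{5 d}{2}$)
$H = - \frac{139975}{2}$ ($H = - 2545 \cdot \frac{5}{2} \cdot 11 = \left(-2545\right) \frac{55}{2} = - \frac{139975}{2} \approx -69988.0$)
$\sqrt{H + 382894} = \sqrt{- \frac{139975}{2} + 382894} = \sqrt{\frac{625813}{2}} = \frac{\sqrt{1251626}}{2}$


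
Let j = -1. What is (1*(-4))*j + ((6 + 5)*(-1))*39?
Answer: -425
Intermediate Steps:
(1*(-4))*j + ((6 + 5)*(-1))*39 = (1*(-4))*(-1) + ((6 + 5)*(-1))*39 = -4*(-1) + (11*(-1))*39 = 4 - 11*39 = 4 - 429 = -425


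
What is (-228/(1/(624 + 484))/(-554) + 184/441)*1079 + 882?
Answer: 217570082/441 ≈ 4.9336e+5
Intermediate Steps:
(-228/(1/(624 + 484))/(-554) + 184/441)*1079 + 882 = (-228/(1/1108)*(-1/554) + 184*(1/441))*1079 + 882 = (-228/1/1108*(-1/554) + 184/441)*1079 + 882 = (-228*1108*(-1/554) + 184/441)*1079 + 882 = (-252624*(-1/554) + 184/441)*1079 + 882 = (456 + 184/441)*1079 + 882 = (201280/441)*1079 + 882 = 217181120/441 + 882 = 217570082/441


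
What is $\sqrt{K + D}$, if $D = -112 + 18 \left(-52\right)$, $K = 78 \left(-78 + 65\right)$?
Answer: $i \sqrt{2062} \approx 45.409 i$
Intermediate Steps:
$K = -1014$ ($K = 78 \left(-13\right) = -1014$)
$D = -1048$ ($D = -112 - 936 = -1048$)
$\sqrt{K + D} = \sqrt{-1014 - 1048} = \sqrt{-2062} = i \sqrt{2062}$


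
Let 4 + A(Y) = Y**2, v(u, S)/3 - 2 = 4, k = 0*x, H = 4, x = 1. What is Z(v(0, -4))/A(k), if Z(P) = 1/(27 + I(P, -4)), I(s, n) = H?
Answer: -1/124 ≈ -0.0080645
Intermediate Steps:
I(s, n) = 4
k = 0 (k = 0*1 = 0)
v(u, S) = 18 (v(u, S) = 6 + 3*4 = 6 + 12 = 18)
Z(P) = 1/31 (Z(P) = 1/(27 + 4) = 1/31)
A(Y) = -4 + Y**2
Z(v(0, -4))/A(k) = 1/(31*(-4 + 0**2)) = 1/(31*(-4 + 0)) = (1/31)/(-4) = (1/31)*(-1/4) = -1/124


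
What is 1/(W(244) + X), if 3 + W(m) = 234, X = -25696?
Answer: -1/25465 ≈ -3.9270e-5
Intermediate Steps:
W(m) = 231 (W(m) = -3 + 234 = 231)
1/(W(244) + X) = 1/(231 - 25696) = 1/(-25465) = -1/25465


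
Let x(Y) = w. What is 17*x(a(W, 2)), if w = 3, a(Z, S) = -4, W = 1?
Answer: 51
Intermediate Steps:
x(Y) = 3
17*x(a(W, 2)) = 17*3 = 51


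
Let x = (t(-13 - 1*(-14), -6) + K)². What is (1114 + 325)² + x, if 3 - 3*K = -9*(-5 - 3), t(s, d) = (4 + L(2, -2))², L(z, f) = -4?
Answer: 2071250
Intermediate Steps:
t(s, d) = 0 (t(s, d) = (4 - 4)² = 0² = 0)
K = -23 (K = 1 - (-3)*(-5 - 3) = 1 - (-3)*(-8) = 1 - ⅓*72 = 1 - 24 = -23)
x = 529 (x = (0 - 23)² = (-23)² = 529)
(1114 + 325)² + x = (1114 + 325)² + 529 = 1439² + 529 = 2070721 + 529 = 2071250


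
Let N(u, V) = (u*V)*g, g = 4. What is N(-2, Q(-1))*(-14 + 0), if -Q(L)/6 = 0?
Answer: 0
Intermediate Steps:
Q(L) = 0 (Q(L) = -6*0 = 0)
N(u, V) = 4*V*u (N(u, V) = (u*V)*4 = (V*u)*4 = 4*V*u)
N(-2, Q(-1))*(-14 + 0) = (4*0*(-2))*(-14 + 0) = 0*(-14) = 0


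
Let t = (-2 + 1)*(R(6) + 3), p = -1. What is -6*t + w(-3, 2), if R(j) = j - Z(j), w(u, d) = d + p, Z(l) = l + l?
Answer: -17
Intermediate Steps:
Z(l) = 2*l
w(u, d) = -1 + d (w(u, d) = d - 1 = -1 + d)
R(j) = -j (R(j) = j - 2*j = -j)
t = 3 (t = (-2 + 1)*(-1*6 + 3) = -(-6 + 3) = -1*(-3) = 3)
-6*t + w(-3, 2) = -6*3 + (-1 + 2) = -18 + 1 = -17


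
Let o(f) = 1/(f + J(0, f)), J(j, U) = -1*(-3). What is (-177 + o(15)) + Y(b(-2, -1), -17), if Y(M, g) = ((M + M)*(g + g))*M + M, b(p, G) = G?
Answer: -4427/18 ≈ -245.94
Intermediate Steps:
Y(M, g) = M + 4*g*M² (Y(M, g) = ((2*M)*(2*g))*M + M = (4*M*g)*M + M = 4*g*M² + M = M + 4*g*M²)
J(j, U) = 3
o(f) = 1/(3 + f) (o(f) = 1/(f + 3) = 1/(3 + f))
(-177 + o(15)) + Y(b(-2, -1), -17) = (-177 + 1/(3 + 15)) - (1 + 4*(-1)*(-17)) = (-177 + 1/18) - (1 + 68) = (-177 + 1/18) - 1*69 = -3185/18 - 69 = -4427/18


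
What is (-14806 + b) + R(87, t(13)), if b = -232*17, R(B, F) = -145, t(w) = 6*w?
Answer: -18895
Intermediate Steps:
b = -3944
(-14806 + b) + R(87, t(13)) = (-14806 - 3944) - 145 = -18750 - 145 = -18895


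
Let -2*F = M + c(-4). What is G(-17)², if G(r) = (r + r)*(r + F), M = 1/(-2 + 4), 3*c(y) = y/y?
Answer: 12623809/36 ≈ 3.5066e+5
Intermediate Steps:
c(y) = ⅓ (c(y) = (y/y)/3 = (⅓)*1 = ⅓)
M = ½ (M = 1/2 = ½ ≈ 0.50000)
F = -5/12 (F = -(½ + ⅓)/2 = -½*⅚ = -5/12 ≈ -0.41667)
G(r) = 2*r*(-5/12 + r) (G(r) = (r + r)*(r - 5/12) = (2*r)*(-5/12 + r) = 2*r*(-5/12 + r))
G(-17)² = ((⅙)*(-17)*(-5 + 12*(-17)))² = ((⅙)*(-17)*(-5 - 204))² = ((⅙)*(-17)*(-209))² = (3553/6)² = 12623809/36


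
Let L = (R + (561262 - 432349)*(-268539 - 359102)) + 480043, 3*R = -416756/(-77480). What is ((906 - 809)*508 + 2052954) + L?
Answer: -4701593048791411/58110 ≈ -8.0909e+10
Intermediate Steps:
R = 104189/58110 (R = (-416756/(-77480))/3 = (-416756*(-1/77480))/3 = (1/3)*(104189/19370) = 104189/58110 ≈ 1.7930)
L = -4701715209376711/58110 (L = (104189/58110 + (561262 - 432349)*(-268539 - 359102)) + 480043 = (104189/58110 + 128913*(-627641)) + 480043 = (104189/58110 - 80911084233) + 480043 = -4701743104675441/58110 + 480043 = -4701715209376711/58110 ≈ -8.0911e+10)
((906 - 809)*508 + 2052954) + L = ((906 - 809)*508 + 2052954) - 4701715209376711/58110 = (97*508 + 2052954) - 4701715209376711/58110 = (49276 + 2052954) - 4701715209376711/58110 = 2102230 - 4701715209376711/58110 = -4701593048791411/58110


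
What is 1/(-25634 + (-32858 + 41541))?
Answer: -1/16951 ≈ -5.8994e-5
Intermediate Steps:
1/(-25634 + (-32858 + 41541)) = 1/(-25634 + 8683) = 1/(-16951) = -1/16951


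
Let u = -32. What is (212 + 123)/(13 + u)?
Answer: -335/19 ≈ -17.632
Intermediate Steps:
(212 + 123)/(13 + u) = (212 + 123)/(13 - 32) = 335/(-19) = 335*(-1/19) = -335/19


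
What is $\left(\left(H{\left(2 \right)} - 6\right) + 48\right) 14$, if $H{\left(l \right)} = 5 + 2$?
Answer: $686$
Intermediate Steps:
$H{\left(l \right)} = 7$
$\left(\left(H{\left(2 \right)} - 6\right) + 48\right) 14 = \left(\left(7 - 6\right) + 48\right) 14 = \left(1 + 48\right) 14 = 49 \cdot 14 = 686$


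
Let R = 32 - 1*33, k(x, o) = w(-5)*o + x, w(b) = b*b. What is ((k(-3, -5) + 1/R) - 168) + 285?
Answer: -12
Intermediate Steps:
w(b) = b**2
k(x, o) = x + 25*o (k(x, o) = (-5)**2*o + x = 25*o + x = x + 25*o)
R = -1 (R = 32 - 33 = -1)
((k(-3, -5) + 1/R) - 168) + 285 = (((-3 + 25*(-5)) + 1/(-1)) - 168) + 285 = (((-3 - 125) - 1) - 168) + 285 = ((-128 - 1) - 168) + 285 = (-129 - 168) + 285 = -297 + 285 = -12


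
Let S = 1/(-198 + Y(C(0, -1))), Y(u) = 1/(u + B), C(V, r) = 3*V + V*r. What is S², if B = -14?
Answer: 196/7689529 ≈ 2.5489e-5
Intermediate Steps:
Y(u) = 1/(-14 + u) (Y(u) = 1/(u - 14) = 1/(-14 + u))
S = -14/2773 (S = 1/(-198 + 1/(-14 + 0*(3 - 1))) = 1/(-198 + 1/(-14 + 0*2)) = 1/(-198 + 1/(-14 + 0)) = 1/(-198 + 1/(-14)) = 1/(-198 - 1/14) = 1/(-2773/14) = -14/2773 ≈ -0.0050487)
S² = (-14/2773)² = 196/7689529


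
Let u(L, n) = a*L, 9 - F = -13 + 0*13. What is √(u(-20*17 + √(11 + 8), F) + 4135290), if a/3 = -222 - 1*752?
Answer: √(5128770 - 2922*√19) ≈ 2261.9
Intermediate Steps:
F = 22 (F = 9 - (-13 + 0*13) = 9 - (-13 + 0) = 9 - 1*(-13) = 9 + 13 = 22)
a = -2922 (a = 3*(-222 - 1*752) = 3*(-222 - 752) = 3*(-974) = -2922)
u(L, n) = -2922*L
√(u(-20*17 + √(11 + 8), F) + 4135290) = √(-2922*(-20*17 + √(11 + 8)) + 4135290) = √(-2922*(-340 + √19) + 4135290) = √((993480 - 2922*√19) + 4135290) = √(5128770 - 2922*√19)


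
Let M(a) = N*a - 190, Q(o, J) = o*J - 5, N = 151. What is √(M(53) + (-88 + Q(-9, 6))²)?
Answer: √29422 ≈ 171.53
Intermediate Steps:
Q(o, J) = -5 + J*o (Q(o, J) = J*o - 5 = -5 + J*o)
M(a) = -190 + 151*a (M(a) = 151*a - 190 = -190 + 151*a)
√(M(53) + (-88 + Q(-9, 6))²) = √((-190 + 151*53) + (-88 + (-5 + 6*(-9)))²) = √((-190 + 8003) + (-88 + (-5 - 54))²) = √(7813 + (-88 - 59)²) = √(7813 + (-147)²) = √(7813 + 21609) = √29422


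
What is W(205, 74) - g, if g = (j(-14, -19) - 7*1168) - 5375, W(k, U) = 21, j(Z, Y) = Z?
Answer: 13586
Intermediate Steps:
g = -13565 (g = (-14 - 7*1168) - 5375 = (-14 - 8176) - 5375 = -8190 - 5375 = -13565)
W(205, 74) - g = 21 - 1*(-13565) = 21 + 13565 = 13586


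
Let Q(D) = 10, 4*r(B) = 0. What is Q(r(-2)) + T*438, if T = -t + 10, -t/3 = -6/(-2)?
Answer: 8332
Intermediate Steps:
r(B) = 0 (r(B) = (1/4)*0 = 0)
t = -9 (t = -(-18)/(-2) = -(-18)*(-1)/2 = -3*3 = -9)
T = 19 (T = -1*(-9) + 10 = 9 + 10 = 19)
Q(r(-2)) + T*438 = 10 + 19*438 = 10 + 8322 = 8332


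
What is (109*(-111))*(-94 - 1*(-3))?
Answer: 1101009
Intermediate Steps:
(109*(-111))*(-94 - 1*(-3)) = -12099*(-94 + 3) = -12099*(-91) = 1101009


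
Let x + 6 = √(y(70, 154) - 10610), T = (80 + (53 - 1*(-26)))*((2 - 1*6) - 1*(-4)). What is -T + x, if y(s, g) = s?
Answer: -6 + 2*I*√2635 ≈ -6.0 + 102.66*I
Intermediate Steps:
T = 0 (T = (80 + (53 + 26))*((2 - 6) + 4) = (80 + 79)*(-4 + 4) = 159*0 = 0)
x = -6 + 2*I*√2635 (x = -6 + √(70 - 10610) = -6 + √(-10540) = -6 + 2*I*√2635 ≈ -6.0 + 102.66*I)
-T + x = -1*0 + (-6 + 2*I*√2635) = 0 + (-6 + 2*I*√2635) = -6 + 2*I*√2635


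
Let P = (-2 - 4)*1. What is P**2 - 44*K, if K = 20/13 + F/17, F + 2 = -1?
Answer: -5288/221 ≈ -23.928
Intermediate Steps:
F = -3 (F = -2 - 1 = -3)
K = 301/221 (K = 20/13 - 3/17 = 301/221 ≈ 1.3620)
P = -6 (P = -6*1 = -6)
P**2 - 44*K = (-6)**2 - 44*301/221 = 36 - 13244/221 = -5288/221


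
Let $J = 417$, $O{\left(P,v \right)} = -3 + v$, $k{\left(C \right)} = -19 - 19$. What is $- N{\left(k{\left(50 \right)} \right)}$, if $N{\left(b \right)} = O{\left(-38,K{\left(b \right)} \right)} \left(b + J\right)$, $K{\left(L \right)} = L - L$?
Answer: $1137$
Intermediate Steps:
$k{\left(C \right)} = -38$
$K{\left(L \right)} = 0$
$N{\left(b \right)} = -1251 - 3 b$ ($N{\left(b \right)} = \left(-3 + 0\right) \left(b + 417\right) = - 3 \left(417 + b\right) = -1251 - 3 b$)
$- N{\left(k{\left(50 \right)} \right)} = - (-1251 - -114) = - (-1251 + 114) = \left(-1\right) \left(-1137\right) = 1137$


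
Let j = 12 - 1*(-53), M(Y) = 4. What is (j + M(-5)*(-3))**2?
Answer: 2809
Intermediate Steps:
j = 65 (j = 12 + 53 = 65)
(j + M(-5)*(-3))**2 = (65 + 4*(-3))**2 = (65 - 12)**2 = 53**2 = 2809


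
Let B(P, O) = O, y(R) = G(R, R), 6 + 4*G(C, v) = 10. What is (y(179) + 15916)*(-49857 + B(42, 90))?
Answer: -792141339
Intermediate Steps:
G(C, v) = 1 (G(C, v) = -3/2 + (1/4)*10 = -3/2 + 5/2 = 1)
y(R) = 1
(y(179) + 15916)*(-49857 + B(42, 90)) = (1 + 15916)*(-49857 + 90) = 15917*(-49767) = -792141339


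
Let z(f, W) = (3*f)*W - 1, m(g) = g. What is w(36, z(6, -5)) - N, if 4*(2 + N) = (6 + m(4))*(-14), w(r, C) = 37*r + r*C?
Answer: -1907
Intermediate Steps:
z(f, W) = -1 + 3*W*f (z(f, W) = 3*W*f - 1 = -1 + 3*W*f)
w(r, C) = 37*r + C*r
N = -37 (N = -2 + ((6 + 4)*(-14))/4 = -2 + (10*(-14))/4 = -2 + (¼)*(-140) = -2 - 35 = -37)
w(36, z(6, -5)) - N = 36*(37 + (-1 + 3*(-5)*6)) - 1*(-37) = 36*(37 + (-1 - 90)) + 37 = 36*(37 - 91) + 37 = 36*(-54) + 37 = -1944 + 37 = -1907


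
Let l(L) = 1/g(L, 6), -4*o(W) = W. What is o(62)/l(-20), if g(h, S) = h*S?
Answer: 1860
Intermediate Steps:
o(W) = -W/4
g(h, S) = S*h
l(L) = 1/(6*L)
o(62)/l(-20) = (-¼*62)/(((⅙)/(-20))) = -31/(2*((⅙)*(-1/20))) = -31/(2*(-1/120)) = -31/2*(-120) = 1860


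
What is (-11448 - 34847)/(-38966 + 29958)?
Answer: 46295/9008 ≈ 5.1393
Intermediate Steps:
(-11448 - 34847)/(-38966 + 29958) = -46295/(-9008) = -46295*(-1/9008) = 46295/9008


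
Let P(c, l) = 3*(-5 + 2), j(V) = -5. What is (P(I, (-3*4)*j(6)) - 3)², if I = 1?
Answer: 144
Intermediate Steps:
P(c, l) = -9 (P(c, l) = 3*(-3) = -9)
(P(I, (-3*4)*j(6)) - 3)² = (-9 - 3)² = (-12)² = 144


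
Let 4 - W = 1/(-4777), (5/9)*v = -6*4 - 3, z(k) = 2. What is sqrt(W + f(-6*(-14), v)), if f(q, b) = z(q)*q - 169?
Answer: 2*sqrt(17115991)/4777 ≈ 1.7321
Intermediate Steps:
v = -243/5 (v = 9*(-6*4 - 3)/5 = 9*(-24 - 3)/5 = (9/5)*(-27) = -243/5 ≈ -48.600)
f(q, b) = -169 + 2*q (f(q, b) = 2*q - 169 = -169 + 2*q)
W = 19109/4777 (W = 4 - 1/(-4777) = 4 - 1*(-1/4777) = 4 + 1/4777 = 19109/4777 ≈ 4.0002)
sqrt(W + f(-6*(-14), v)) = sqrt(19109/4777 + (-169 + 2*(-6*(-14)))) = sqrt(19109/4777 + (-169 + 2*84)) = sqrt(19109/4777 + (-169 + 168)) = sqrt(19109/4777 - 1) = sqrt(14332/4777) = 2*sqrt(17115991)/4777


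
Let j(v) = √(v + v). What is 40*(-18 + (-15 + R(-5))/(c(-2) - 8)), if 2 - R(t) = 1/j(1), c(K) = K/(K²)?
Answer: -11200/17 + 40*√2/17 ≈ -655.50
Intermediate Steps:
c(K) = 1/K (c(K) = K/K² = 1/K)
j(v) = √2*√v (j(v) = √(2*v) = √2*√v)
R(t) = 2 - √2/2 (R(t) = 2 - 1/(√2*√1) = 2 - 1/(√2*1) = 2 - 1/(√2) = 2 - √2/2)
40*(-18 + (-15 + R(-5))/(c(-2) - 8)) = 40*(-18 + (-15 + (2 - √2/2))/(1/(-2) - 8)) = 40*(-18 + (-13 - √2/2)/(-½ - 8)) = 40*(-18 + (-13 - √2/2)/(-17/2)) = 40*(-18 + (-13 - √2/2)*(-2/17)) = 40*(-18 + (26/17 + √2/17)) = 40*(-280/17 + √2/17) = -11200/17 + 40*√2/17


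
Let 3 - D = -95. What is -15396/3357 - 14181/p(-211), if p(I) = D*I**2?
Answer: -22407082195/4882261902 ≈ -4.5895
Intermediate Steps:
D = 98 (D = 3 - 1*(-95) = 3 + 95 = 98)
p(I) = 98*I**2
-15396/3357 - 14181/p(-211) = -15396/3357 - 14181/(98*(-211)**2) = -15396*1/3357 - 14181/(98*44521) = -5132/1119 - 14181/4363058 = -22407082195/4882261902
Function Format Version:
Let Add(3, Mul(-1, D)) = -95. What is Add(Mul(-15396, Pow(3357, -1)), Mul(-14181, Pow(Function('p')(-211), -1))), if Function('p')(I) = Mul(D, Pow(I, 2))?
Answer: Rational(-22407082195, 4882261902) ≈ -4.5895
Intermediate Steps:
D = 98 (D = Add(3, Mul(-1, -95)) = Add(3, 95) = 98)
Function('p')(I) = Mul(98, Pow(I, 2))
Add(Mul(-15396, Pow(3357, -1)), Mul(-14181, Pow(Function('p')(-211), -1))) = Add(Mul(-15396, Pow(3357, -1)), Mul(-14181, Pow(Mul(98, Pow(-211, 2)), -1))) = Add(Mul(-15396, Rational(1, 3357)), Mul(-14181, Pow(Mul(98, 44521), -1))) = Add(Rational(-5132, 1119), Mul(-14181, Pow(4363058, -1))) = Add(Rational(-5132, 1119), Mul(-14181, Rational(1, 4363058))) = Add(Rational(-5132, 1119), Rational(-14181, 4363058)) = Rational(-22407082195, 4882261902)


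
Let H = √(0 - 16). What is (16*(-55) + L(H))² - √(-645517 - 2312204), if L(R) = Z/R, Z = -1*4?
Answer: (880 - I)² - I*√2957721 ≈ 7.744e+5 - 3479.8*I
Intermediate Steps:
H = 4*I (H = √(-16) = 4*I ≈ 4.0*I)
Z = -4
L(R) = -4/R
(16*(-55) + L(H))² - √(-645517 - 2312204) = (16*(-55) - 4*(-I/4))² - √(-645517 - 2312204) = (-880 - (-1)*I)² - √(-2957721) = (-880 + I)² - I*√2957721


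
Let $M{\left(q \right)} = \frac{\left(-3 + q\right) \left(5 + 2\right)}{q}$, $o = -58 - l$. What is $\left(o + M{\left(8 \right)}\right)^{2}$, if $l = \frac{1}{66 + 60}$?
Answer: $\frac{730674961}{254016} \approx 2876.5$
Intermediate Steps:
$l = \frac{1}{126} \approx 0.0079365$
$o = - \frac{7309}{126}$ ($o = -58 - \frac{1}{126} = - \frac{7309}{126} \approx -58.008$)
$M{\left(q \right)} = \frac{-21 + 7 q}{q}$ ($M{\left(q \right)} = \frac{\left(-3 + q\right) 7}{q} = \frac{-21 + 7 q}{q}$)
$\left(o + M{\left(8 \right)}\right)^{2} = \left(- \frac{7309}{126} + \left(7 - \frac{21}{8}\right)\right)^{2} = \left(- \frac{7309}{126} + \frac{35}{8}\right)^{2} = \left(- \frac{27031}{504}\right)^{2} = \frac{730674961}{254016}$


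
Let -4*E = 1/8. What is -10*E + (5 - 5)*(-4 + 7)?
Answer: 5/16 ≈ 0.31250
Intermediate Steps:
E = -1/32 (E = -¼/8 = -¼*⅛ = -1/32 ≈ -0.031250)
-10*E + (5 - 5)*(-4 + 7) = -10*(-1/32) + (5 - 5)*(-4 + 7) = 5/16 + 0*3 = 5/16 + 0 = 5/16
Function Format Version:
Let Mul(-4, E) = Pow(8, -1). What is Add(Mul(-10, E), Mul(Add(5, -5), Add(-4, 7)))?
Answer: Rational(5, 16) ≈ 0.31250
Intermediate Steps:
E = Rational(-1, 32) (E = Mul(Rational(-1, 4), Pow(8, -1)) = Mul(Rational(-1, 4), Rational(1, 8)) = Rational(-1, 32) ≈ -0.031250)
Add(Mul(-10, E), Mul(Add(5, -5), Add(-4, 7))) = Add(Mul(-10, Rational(-1, 32)), Mul(Add(5, -5), Add(-4, 7))) = Add(Rational(5, 16), Mul(0, 3)) = Add(Rational(5, 16), 0) = Rational(5, 16)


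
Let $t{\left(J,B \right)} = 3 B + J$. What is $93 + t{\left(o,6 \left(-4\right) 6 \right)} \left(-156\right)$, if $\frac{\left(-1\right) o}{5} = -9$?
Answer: $60465$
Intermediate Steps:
$o = 45$ ($o = \left(-5\right) \left(-9\right) = 45$)
$t{\left(J,B \right)} = J + 3 B$
$93 + t{\left(o,6 \left(-4\right) 6 \right)} \left(-156\right) = 93 + \left(45 + 3 \cdot 6 \left(-4\right) 6\right) \left(-156\right) = 93 + \left(45 + 3 \left(\left(-24\right) 6\right)\right) \left(-156\right) = 93 + \left(45 + 3 \left(-144\right)\right) \left(-156\right) = 93 + \left(45 - 432\right) \left(-156\right) = 93 - -60372 = 93 + 60372 = 60465$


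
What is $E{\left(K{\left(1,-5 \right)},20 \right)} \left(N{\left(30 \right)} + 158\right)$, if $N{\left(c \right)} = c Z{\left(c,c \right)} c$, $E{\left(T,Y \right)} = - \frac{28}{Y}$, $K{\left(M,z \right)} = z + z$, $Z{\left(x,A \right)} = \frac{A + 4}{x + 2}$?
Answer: $- \frac{31199}{20} \approx -1559.9$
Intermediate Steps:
$Z{\left(x,A \right)} = \frac{4 + A}{2 + x}$
$K{\left(M,z \right)} = 2 z$
$N{\left(c \right)} = \frac{c^{2} \left(4 + c\right)}{2 + c}$ ($N{\left(c \right)} = c \frac{4 + c}{2 + c} c = \frac{c \left(4 + c\right)}{2 + c} c = \frac{c^{2} \left(4 + c\right)}{2 + c}$)
$E{\left(K{\left(1,-5 \right)},20 \right)} \left(N{\left(30 \right)} + 158\right) = - \frac{28}{20} \left(\frac{30^{2} \left(4 + 30\right)}{2 + 30} + 158\right) = \left(-28\right) \frac{1}{20} \left(900 \cdot \frac{1}{32} \cdot 34 + 158\right) = - \frac{7 \left(900 \cdot \frac{1}{32} \cdot 34 + 158\right)}{5} = - \frac{7 \left(\frac{3825}{4} + 158\right)}{5} = \left(- \frac{7}{5}\right) \frac{4457}{4} = - \frac{31199}{20}$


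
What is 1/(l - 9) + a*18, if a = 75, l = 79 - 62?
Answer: 10801/8 ≈ 1350.1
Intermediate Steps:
l = 17
1/(l - 9) + a*18 = 1/(17 - 9) + 75*18 = 1/8 + 1350 = ⅛ + 1350 = 10801/8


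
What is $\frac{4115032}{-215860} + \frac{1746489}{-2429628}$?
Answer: $- \frac{864582840303}{43704958340} \approx -19.782$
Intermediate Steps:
$\frac{4115032}{-215860} + \frac{1746489}{-2429628} = 4115032 \left(- \frac{1}{215860}\right) + 1746489 \left(- \frac{1}{2429628}\right) = - \frac{1028758}{53965} - \frac{582163}{809876} = - \frac{864582840303}{43704958340}$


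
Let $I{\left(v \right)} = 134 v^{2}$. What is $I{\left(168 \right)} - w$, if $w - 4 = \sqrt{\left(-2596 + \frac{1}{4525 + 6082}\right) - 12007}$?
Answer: $3782012 - \frac{2 i \sqrt{410740217535}}{10607} \approx 3.782 \cdot 10^{6} - 120.84 i$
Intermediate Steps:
$w = 4 + \frac{2 i \sqrt{410740217535}}{10607}$ ($w = 4 + \sqrt{\left(-2596 + \frac{1}{4525 + 6082}\right) - 12007} = 4 + \sqrt{\left(-2596 + \frac{1}{10607}\right) - 12007} = 4 + \sqrt{- \frac{27535771}{10607} - 12007} = 4 + \sqrt{- \frac{154894020}{10607}} = 4 + \frac{2 i \sqrt{410740217535}}{10607} \approx 4.0 + 120.84 i$)
$I{\left(168 \right)} - w = 134 \cdot 168^{2} - \left(4 + \frac{2 i \sqrt{410740217535}}{10607}\right) = 134 \cdot 28224 - \left(4 + \frac{2 i \sqrt{410740217535}}{10607}\right) = 3782016 - \left(4 + \frac{2 i \sqrt{410740217535}}{10607}\right) = 3782012 - \frac{2 i \sqrt{410740217535}}{10607}$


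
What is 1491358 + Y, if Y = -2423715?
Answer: -932357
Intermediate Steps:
1491358 + Y = 1491358 - 2423715 = -932357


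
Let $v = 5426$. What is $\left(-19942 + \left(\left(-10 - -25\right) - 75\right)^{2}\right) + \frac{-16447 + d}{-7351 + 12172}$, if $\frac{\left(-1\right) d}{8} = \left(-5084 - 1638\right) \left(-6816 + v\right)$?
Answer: $- \frac{153549869}{4821} \approx -31850.0$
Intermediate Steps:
$d = -74748640$ ($d = - 8 \left(-5084 - 1638\right) \left(-6816 + 5426\right) = - 8 \left(\left(-6722\right) \left(-1390\right)\right) = \left(-8\right) 9343580 = -74748640$)
$\left(-19942 + \left(\left(-10 - -25\right) - 75\right)^{2}\right) + \frac{-16447 + d}{-7351 + 12172} = \left(-19942 + \left(\left(-10 - -25\right) - 75\right)^{2}\right) + \frac{-16447 - 74748640}{-7351 + 12172} = \left(-19942 + \left(\left(-10 + 25\right) - 75\right)^{2}\right) - \frac{74765087}{4821} = \left(-19942 + \left(15 - 75\right)^{2}\right) - \frac{74765087}{4821} = \left(-19942 + \left(-60\right)^{2}\right) - \frac{74765087}{4821} = \left(-19942 + 3600\right) - \frac{74765087}{4821} = -16342 - \frac{74765087}{4821} = - \frac{153549869}{4821}$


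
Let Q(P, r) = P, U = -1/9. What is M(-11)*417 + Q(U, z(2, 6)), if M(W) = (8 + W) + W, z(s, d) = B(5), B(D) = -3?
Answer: -52543/9 ≈ -5838.1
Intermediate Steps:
z(s, d) = -3
U = -⅑ (U = -1*⅑ = -⅑ ≈ -0.11111)
M(W) = 8 + 2*W
M(-11)*417 + Q(U, z(2, 6)) = (8 + 2*(-11))*417 - ⅑ = (8 - 22)*417 - ⅑ = -14*417 - ⅑ = -5838 - ⅑ = -52543/9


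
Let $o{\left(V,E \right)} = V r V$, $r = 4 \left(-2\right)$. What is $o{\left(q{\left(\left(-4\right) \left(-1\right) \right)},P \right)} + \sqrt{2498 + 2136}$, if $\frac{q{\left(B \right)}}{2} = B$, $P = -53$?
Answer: $-512 + \sqrt{4634} \approx -443.93$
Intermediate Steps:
$r = -8$
$q{\left(B \right)} = 2 B$
$o{\left(V,E \right)} = - 8 V^{2}$ ($o{\left(V,E \right)} = V \left(-8\right) V = - 8 V V = - 8 V^{2}$)
$o{\left(q{\left(\left(-4\right) \left(-1\right) \right)},P \right)} + \sqrt{2498 + 2136} = - 8 \left(2 \left(\left(-4\right) \left(-1\right)\right)\right)^{2} + \sqrt{2498 + 2136} = - 8 \left(2 \cdot 4\right)^{2} + \sqrt{4634} = - 8 \cdot 8^{2} + \sqrt{4634} = \left(-8\right) 64 + \sqrt{4634} = -512 + \sqrt{4634}$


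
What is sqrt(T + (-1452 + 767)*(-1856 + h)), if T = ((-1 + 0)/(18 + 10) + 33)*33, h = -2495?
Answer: sqrt(584378473)/14 ≈ 1726.7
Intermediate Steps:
T = 30459/28 (T = (-1/28 + 33)*33 = (923/28)*33 = 30459/28 ≈ 1087.8)
sqrt(T + (-1452 + 767)*(-1856 + h)) = sqrt(30459/28 + (-1452 + 767)*(-1856 - 2495)) = sqrt(30459/28 - 685*(-4351)) = sqrt(30459/28 + 2980435) = sqrt(83482639/28) = sqrt(584378473)/14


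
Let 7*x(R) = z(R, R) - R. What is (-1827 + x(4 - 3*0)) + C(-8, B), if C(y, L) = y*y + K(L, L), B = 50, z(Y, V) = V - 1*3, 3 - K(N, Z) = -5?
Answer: -12288/7 ≈ -1755.4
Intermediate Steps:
K(N, Z) = 8 (K(N, Z) = 3 - 1*(-5) = 3 + 5 = 8)
z(Y, V) = -3 + V (z(Y, V) = V - 3 = -3 + V)
x(R) = -3/7 (x(R) = ((-3 + R) - R)/7 = (⅐)*(-3) = -3/7)
C(y, L) = 8 + y² (C(y, L) = y*y + 8 = y² + 8 = 8 + y²)
(-1827 + x(4 - 3*0)) + C(-8, B) = (-1827 - 3/7) + (8 + (-8)²) = -12792/7 + (8 + 64) = -12792/7 + 72 = -12288/7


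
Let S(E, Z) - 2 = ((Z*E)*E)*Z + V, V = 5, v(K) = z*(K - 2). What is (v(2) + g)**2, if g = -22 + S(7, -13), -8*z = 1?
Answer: 68326756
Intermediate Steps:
z = -1/8 (z = -1/8*1 = -1/8 ≈ -0.12500)
v(K) = 1/4 - K/8 (v(K) = -(K - 2)/8 = -(-2 + K)/8 = 1/4 - K/8)
S(E, Z) = 7 + E**2*Z**2 (S(E, Z) = 2 + (((Z*E)*E)*Z + 5) = 2 + (((E*Z)*E)*Z + 5) = 2 + ((Z*E**2)*Z + 5) = 2 + (E**2*Z**2 + 5) = 2 + (5 + E**2*Z**2) = 7 + E**2*Z**2)
g = 8266 (g = -22 + (7 + 7**2*(-13)**2) = -22 + (7 + 49*169) = -22 + (7 + 8281) = -22 + 8288 = 8266)
(v(2) + g)**2 = ((1/4 - 1/8*2) + 8266)**2 = ((1/4 - 1/4) + 8266)**2 = (0 + 8266)**2 = 8266**2 = 68326756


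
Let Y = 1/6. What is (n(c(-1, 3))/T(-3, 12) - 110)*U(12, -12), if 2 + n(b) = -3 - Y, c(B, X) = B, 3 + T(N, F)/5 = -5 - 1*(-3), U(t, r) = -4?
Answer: 32938/75 ≈ 439.17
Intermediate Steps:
T(N, F) = -25 (T(N, F) = -15 + 5*(-5 - 1*(-3)) = -15 + 5*(-5 + 3) = -15 + 5*(-2) = -15 - 10 = -25)
Y = 1/6 ≈ 0.16667
n(b) = -31/6 (n(b) = -2 + (-3 - 1*1/6) = -2 + (-3 - 1/6) = -2 - 19/6 = -31/6)
(n(c(-1, 3))/T(-3, 12) - 110)*U(12, -12) = (-31/6/(-25) - 110)*(-4) = (-31/6*(-1/25) - 110)*(-4) = (31/150 - 110)*(-4) = -16469/150*(-4) = 32938/75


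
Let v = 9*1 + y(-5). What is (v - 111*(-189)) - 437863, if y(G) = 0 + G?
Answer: -416880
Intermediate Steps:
y(G) = G
v = 4 (v = 9*1 - 5 = 9 - 5 = 4)
(v - 111*(-189)) - 437863 = (4 - 111*(-189)) - 437863 = (4 + 20979) - 437863 = 20983 - 437863 = -416880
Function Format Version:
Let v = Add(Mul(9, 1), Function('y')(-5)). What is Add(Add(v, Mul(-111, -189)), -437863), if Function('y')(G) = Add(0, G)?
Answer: -416880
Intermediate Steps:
Function('y')(G) = G
v = 4 (v = Add(Mul(9, 1), -5) = Add(9, -5) = 4)
Add(Add(v, Mul(-111, -189)), -437863) = Add(Add(4, Mul(-111, -189)), -437863) = Add(Add(4, 20979), -437863) = Add(20983, -437863) = -416880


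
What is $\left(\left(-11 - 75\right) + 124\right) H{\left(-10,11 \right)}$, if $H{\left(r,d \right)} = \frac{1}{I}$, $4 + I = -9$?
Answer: $- \frac{38}{13} \approx -2.9231$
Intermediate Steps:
$I = -13$ ($I = -4 - 9 = -13$)
$H{\left(r,d \right)} = - \frac{1}{13}$ ($H{\left(r,d \right)} = \frac{1}{-13} = - \frac{1}{13}$)
$\left(\left(-11 - 75\right) + 124\right) H{\left(-10,11 \right)} = \left(\left(-11 - 75\right) + 124\right) \left(- \frac{1}{13}\right) = \left(-86 + 124\right) \left(- \frac{1}{13}\right) = 38 \left(- \frac{1}{13}\right) = - \frac{38}{13}$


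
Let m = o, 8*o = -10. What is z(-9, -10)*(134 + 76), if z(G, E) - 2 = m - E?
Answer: 4515/2 ≈ 2257.5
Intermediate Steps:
o = -5/4 (o = (1/8)*(-10) = -5/4 ≈ -1.2500)
m = -5/4 ≈ -1.2500
z(G, E) = 3/4 - E (z(G, E) = 2 + (-5/4 - E) = 3/4 - E)
z(-9, -10)*(134 + 76) = (3/4 - 1*(-10))*(134 + 76) = (3/4 + 10)*210 = (43/4)*210 = 4515/2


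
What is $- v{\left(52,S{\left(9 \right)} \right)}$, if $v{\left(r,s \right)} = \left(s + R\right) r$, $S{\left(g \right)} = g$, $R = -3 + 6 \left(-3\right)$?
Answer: $624$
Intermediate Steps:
$R = -21$ ($R = -3 - 18 = -21$)
$v{\left(r,s \right)} = r \left(-21 + s\right)$ ($v{\left(r,s \right)} = \left(s - 21\right) r = \left(-21 + s\right) r = r \left(-21 + s\right)$)
$- v{\left(52,S{\left(9 \right)} \right)} = - 52 \left(-21 + 9\right) = - 52 \left(-12\right) = \left(-1\right) \left(-624\right) = 624$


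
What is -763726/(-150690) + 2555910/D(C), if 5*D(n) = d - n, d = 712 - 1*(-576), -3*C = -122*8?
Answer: 1444864202297/108798180 ≈ 13280.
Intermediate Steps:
C = 976/3 (C = -(-122)*8/3 = -⅓*(-976) = 976/3 ≈ 325.33)
d = 1288 (d = 712 + 576 = 1288)
D(n) = 1288/5 - n/5 (D(n) = (1288 - n)/5 = 1288/5 - n/5)
-763726/(-150690) + 2555910/D(C) = -763726/(-150690) + 2555910/(1288/5 - ⅕*976/3) = -763726*(-1/150690) + 2555910/(1288/5 - 976/15) = 381863/75345 + 2555910/(2888/15) = 381863/75345 + 2555910*(15/2888) = 381863/75345 + 19169325/1444 = 1444864202297/108798180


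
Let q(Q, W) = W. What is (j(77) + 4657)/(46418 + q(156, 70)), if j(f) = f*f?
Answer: 5293/23244 ≈ 0.22771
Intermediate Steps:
j(f) = f**2
(j(77) + 4657)/(46418 + q(156, 70)) = (77**2 + 4657)/(46418 + 70) = (5929 + 4657)/46488 = 10586*(1/46488) = 5293/23244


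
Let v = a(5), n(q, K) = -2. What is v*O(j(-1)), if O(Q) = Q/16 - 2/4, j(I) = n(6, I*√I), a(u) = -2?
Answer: 5/4 ≈ 1.2500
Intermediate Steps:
j(I) = -2
v = -2
O(Q) = -½ + Q/16 (O(Q) = Q*(1/16) - 2*¼ = Q/16 - ½ = -½ + Q/16)
v*O(j(-1)) = -2*(-½ + (1/16)*(-2)) = -2*(-½ - ⅛) = -2*(-5/8) = 5/4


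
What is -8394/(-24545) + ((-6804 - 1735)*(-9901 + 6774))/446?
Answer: 655390907609/10947070 ≈ 59869.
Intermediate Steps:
-8394/(-24545) + ((-6804 - 1735)*(-9901 + 6774))/446 = -8394*(-1/24545) - 8539*(-3127)*(1/446) = 8394/24545 + 26701453*(1/446) = 8394/24545 + 26701453/446 = 655390907609/10947070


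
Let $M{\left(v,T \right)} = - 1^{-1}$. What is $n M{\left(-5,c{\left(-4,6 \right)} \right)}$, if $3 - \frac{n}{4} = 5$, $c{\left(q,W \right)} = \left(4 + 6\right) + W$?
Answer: $8$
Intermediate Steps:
$c{\left(q,W \right)} = 10 + W$
$n = -8$ ($n = 12 - 20 = -8$)
$M{\left(v,T \right)} = -1$ ($M{\left(v,T \right)} = \left(-1\right) 1 = -1$)
$n M{\left(-5,c{\left(-4,6 \right)} \right)} = \left(-8\right) \left(-1\right) = 8$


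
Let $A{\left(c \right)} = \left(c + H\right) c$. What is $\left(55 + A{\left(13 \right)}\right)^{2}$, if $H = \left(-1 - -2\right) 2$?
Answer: $62500$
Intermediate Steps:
$H = 2$ ($H = \left(-1 + 2\right) 2 = 1 \cdot 2 = 2$)
$A{\left(c \right)} = c \left(2 + c\right)$ ($A{\left(c \right)} = \left(c + 2\right) c = \left(2 + c\right) c = c \left(2 + c\right)$)
$\left(55 + A{\left(13 \right)}\right)^{2} = \left(55 + 13 \left(2 + 13\right)\right)^{2} = \left(55 + 13 \cdot 15\right)^{2} = \left(55 + 195\right)^{2} = 250^{2} = 62500$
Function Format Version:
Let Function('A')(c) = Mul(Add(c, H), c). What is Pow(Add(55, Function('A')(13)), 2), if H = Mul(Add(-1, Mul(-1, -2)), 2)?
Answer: 62500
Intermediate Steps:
H = 2 (H = Mul(Add(-1, 2), 2) = Mul(1, 2) = 2)
Function('A')(c) = Mul(c, Add(2, c)) (Function('A')(c) = Mul(Add(c, 2), c) = Mul(Add(2, c), c) = Mul(c, Add(2, c)))
Pow(Add(55, Function('A')(13)), 2) = Pow(Add(55, Mul(13, Add(2, 13))), 2) = Pow(Add(55, Mul(13, 15)), 2) = Pow(Add(55, 195), 2) = Pow(250, 2) = 62500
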